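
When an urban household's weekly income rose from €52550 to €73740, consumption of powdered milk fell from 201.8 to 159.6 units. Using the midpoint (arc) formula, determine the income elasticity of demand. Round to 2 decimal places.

-0.70

ΔQ = 159.6 − 201.8 = -42.2; midpoint Q̄ = (201.8 + 159.6)/2 = 180.7.
ΔI = 73740 − 52550 = 21190; midpoint Ī = (52550 + 73740)/2 = 63145.
η = (ΔQ/Q̄) ÷ (ΔI/Ī) = (-42.2/180.7) ÷ (21190/63145) = -0.70.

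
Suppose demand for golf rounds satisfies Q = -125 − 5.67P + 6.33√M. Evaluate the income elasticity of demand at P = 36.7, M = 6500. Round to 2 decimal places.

1.44

At P = 36.7, M = 6500: Q = 177.252.
Holding P constant, ∂Q/∂M = 6.33/(2√M) = 0.039257.
η_M = (∂Q/∂M)·(M/Q) = 0.039257 × (6500/177.252) = 1.44.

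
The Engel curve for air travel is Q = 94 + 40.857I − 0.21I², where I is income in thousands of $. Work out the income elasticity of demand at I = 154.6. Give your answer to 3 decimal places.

At I = 154.6: Q = 1391.2486.
dQ/dI = 40.857 − 0.42I = -24.07500.
η = (dQ/dI)·(I/Q) = -24.07500 × (154.6/1391.2486) = -2.675.

-2.675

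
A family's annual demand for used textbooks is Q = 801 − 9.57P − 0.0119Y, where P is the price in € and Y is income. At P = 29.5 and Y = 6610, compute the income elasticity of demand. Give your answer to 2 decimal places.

At P = 29.5, Y = 6610: Q = 440.026.
Holding P constant, ∂Q/∂Y = −0.0119.
η_Y = (∂Q/∂Y)·(Y/Q) = -0.0119 × (6610/440.026) = -0.18.

-0.18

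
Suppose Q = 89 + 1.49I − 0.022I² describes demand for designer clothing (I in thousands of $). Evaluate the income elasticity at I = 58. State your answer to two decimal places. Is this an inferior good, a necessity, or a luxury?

At I = 58: Q = 101.4120.
dQ/dI = 1.49 − 0.044I = -1.06200.
η = (dQ/dI)·(I/Q) = -1.06200 × (58/101.4120) = -0.61.
η < 0 ⇒ inferior good.

-0.61 (inferior good)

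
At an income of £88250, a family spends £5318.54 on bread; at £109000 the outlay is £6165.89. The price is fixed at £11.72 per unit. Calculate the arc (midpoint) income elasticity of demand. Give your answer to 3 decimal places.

With a constant price, Q₁ = 5318.54/11.72 = 453.800 and Q₂ = 6165.89/11.72 = 526.100 (equivalently, work directly with expenditure since P cancels).
Midpoint %ΔQ = (6165.89 − 5318.54)/5742.22 = 0.14757; midpoint %ΔI = (109000 − 88250)/98625 = 0.21039.
η = 0.14757 / 0.21039 = 0.701.

0.701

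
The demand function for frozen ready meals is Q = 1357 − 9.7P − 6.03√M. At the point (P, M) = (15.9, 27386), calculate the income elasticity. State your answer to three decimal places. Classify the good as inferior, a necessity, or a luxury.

At P = 15.9, M = 27386: Q = 204.882.
Holding P constant, ∂Q/∂M = -6.03/(2√M) = -0.0182189.
η_M = (∂Q/∂M)·(M/Q) = -0.0182189 × (27386/204.882) = -2.435.
Since η < 0, this is an inferior good.

-2.435 (inferior good)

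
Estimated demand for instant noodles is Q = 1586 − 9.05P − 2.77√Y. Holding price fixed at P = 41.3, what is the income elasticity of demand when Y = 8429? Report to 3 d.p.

-0.133

At P = 41.3, Y = 8429: Q = 957.922.
Holding P constant, ∂Q/∂Y = -2.77/(2√Y) = -0.0150856.
η_Y = (∂Q/∂Y)·(Y/Q) = -0.0150856 × (8429/957.922) = -0.133.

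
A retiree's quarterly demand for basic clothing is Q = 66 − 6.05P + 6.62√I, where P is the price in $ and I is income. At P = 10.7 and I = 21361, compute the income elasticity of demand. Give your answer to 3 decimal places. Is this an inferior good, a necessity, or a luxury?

0.499 (necessity)

At P = 10.7, I = 21361: Q = 968.805.
Holding P constant, ∂Q/∂I = 6.62/(2√I) = 0.0226473.
η_I = (∂Q/∂I)·(I/Q) = 0.0226473 × (21361/968.805) = 0.499.
Since 0 < η < 1, this is a necessity.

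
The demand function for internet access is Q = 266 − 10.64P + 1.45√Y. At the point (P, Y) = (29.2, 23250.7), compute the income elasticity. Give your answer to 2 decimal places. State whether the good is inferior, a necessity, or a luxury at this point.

At P = 29.2, Y = 23250.7: Q = 176.411.
Holding P constant, ∂Q/∂Y = 1.45/(2√Y) = 0.00475467.
η_Y = (∂Q/∂Y)·(Y/Q) = 0.00475467 × (23250.7/176.411) = 0.63.
Since 0 < η < 1, this is a necessity.

0.63 (necessity)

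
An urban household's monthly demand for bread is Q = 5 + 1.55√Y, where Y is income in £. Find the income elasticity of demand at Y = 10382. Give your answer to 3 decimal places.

0.485

At Y = 10382: Q = 162.933.
dQ/dY = 1.55/(2√Y) = 0.00760609 at this income.
η = (dQ/dY)·(Y/Q) = 0.00760609 × (10382/162.933) = 0.485.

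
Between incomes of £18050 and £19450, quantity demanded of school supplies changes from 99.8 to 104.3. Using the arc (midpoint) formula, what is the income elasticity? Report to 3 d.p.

ΔQ = 104.3 − 99.8 = 4.5; midpoint Q̄ = (99.8 + 104.3)/2 = 102.05.
ΔI = 19450 − 18050 = 1400; midpoint Ī = (18050 + 19450)/2 = 18750.
η = (ΔQ/Q̄) ÷ (ΔI/Ī) = (4.5/102.05) ÷ (1400/18750) = 0.591.

0.591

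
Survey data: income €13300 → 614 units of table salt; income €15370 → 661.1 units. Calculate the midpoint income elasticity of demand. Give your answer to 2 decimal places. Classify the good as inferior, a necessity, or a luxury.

0.51 (necessity)

ΔQ = 661.1 − 614 = 47.1; midpoint Q̄ = (614 + 661.1)/2 = 637.55.
ΔI = 15370 − 13300 = 2070; midpoint Ī = (13300 + 15370)/2 = 14335.
η = (ΔQ/Q̄) ÷ (ΔI/Ī) = (47.1/637.55) ÷ (2070/14335) = 0.51.
0 < η < 1 ⇒ necessity.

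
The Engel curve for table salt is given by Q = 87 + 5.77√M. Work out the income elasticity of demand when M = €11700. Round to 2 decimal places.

0.44

At M = 11700: Q = 711.121.
dQ/dM = 5.77/(2√M) = 0.0266718 at this income.
η = (dQ/dM)·(M/Q) = 0.0266718 × (11700/711.121) = 0.44.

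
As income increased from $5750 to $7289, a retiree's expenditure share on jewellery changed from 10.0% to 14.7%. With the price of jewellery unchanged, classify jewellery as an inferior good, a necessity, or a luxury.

luxury

The budget share rises as income rises, so η > 1.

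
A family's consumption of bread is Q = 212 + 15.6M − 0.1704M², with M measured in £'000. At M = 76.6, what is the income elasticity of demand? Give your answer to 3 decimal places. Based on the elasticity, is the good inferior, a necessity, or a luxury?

-1.977 (inferior good)

At M = 76.6: Q = 407.1278.
dQ/dM = 15.6 − 0.3408M = -10.50528.
η = (dQ/dM)·(M/Q) = -10.50528 × (76.6/407.1278) = -1.977.
η < 0 ⇒ inferior good.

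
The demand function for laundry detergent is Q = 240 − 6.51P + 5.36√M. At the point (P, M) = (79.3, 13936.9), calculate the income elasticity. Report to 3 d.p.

0.887

At P = 79.3, M = 13936.9: Q = 356.530.
Holding P constant, ∂Q/∂M = 5.36/(2√M) = 0.0227014.
η_M = (∂Q/∂M)·(M/Q) = 0.0227014 × (13936.9/356.530) = 0.887.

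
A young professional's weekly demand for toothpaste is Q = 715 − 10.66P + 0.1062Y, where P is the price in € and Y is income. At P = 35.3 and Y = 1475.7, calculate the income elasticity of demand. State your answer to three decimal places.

At P = 35.3, Y = 1475.7: Q = 495.421.
Holding P constant, ∂Q/∂Y = 0.1062.
η_Y = (∂Q/∂Y)·(Y/Q) = 0.1062 × (1475.7/495.421) = 0.316.

0.316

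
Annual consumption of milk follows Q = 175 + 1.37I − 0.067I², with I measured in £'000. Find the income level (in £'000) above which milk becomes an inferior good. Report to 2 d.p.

10.22

dQ/dI = 1.37 − 0.134I.
The good is inferior where dQ/dI < 0. Setting dQ/dI = 0 gives I = 1.37 / 0.134 = 10.22.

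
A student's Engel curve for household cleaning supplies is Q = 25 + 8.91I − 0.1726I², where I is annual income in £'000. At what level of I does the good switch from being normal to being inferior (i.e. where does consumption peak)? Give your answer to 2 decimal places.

dQ/dI = 8.91 − 0.3452I.
The good is inferior where dQ/dI < 0. Setting dQ/dI = 0 gives I = 8.91 / 0.3452 = 25.81.

25.81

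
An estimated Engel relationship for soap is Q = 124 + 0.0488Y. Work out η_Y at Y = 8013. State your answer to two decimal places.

0.76

At Y = 8013: Q = 515.034.
dQ/dY = 0.0488.
η = (dQ/dY)·(Y/Q) = 0.0488 × (8013/515.034) = 0.76.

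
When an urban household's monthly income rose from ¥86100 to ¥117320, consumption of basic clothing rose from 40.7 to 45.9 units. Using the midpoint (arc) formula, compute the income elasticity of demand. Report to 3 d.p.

0.391

ΔQ = 45.9 − 40.7 = 5.2; midpoint Q̄ = (40.7 + 45.9)/2 = 43.3.
ΔI = 117320 − 86100 = 31220; midpoint Ī = (86100 + 117320)/2 = 101710.
η = (ΔQ/Q̄) ÷ (ΔI/Ī) = (5.2/43.3) ÷ (31220/101710) = 0.391.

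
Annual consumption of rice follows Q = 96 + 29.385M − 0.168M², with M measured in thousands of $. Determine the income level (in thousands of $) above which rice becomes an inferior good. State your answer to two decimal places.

87.46

dQ/dM = 29.385 − 0.336M.
The good is inferior where dQ/dM < 0. Setting dQ/dM = 0 gives M = 29.385 / 0.336 = 87.46.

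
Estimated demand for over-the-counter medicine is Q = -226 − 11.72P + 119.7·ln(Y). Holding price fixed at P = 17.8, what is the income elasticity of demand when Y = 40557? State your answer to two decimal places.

At P = 17.8, Y = 40557: Q = 835.457.
Holding P constant, ∂Q/∂Y = 119.7/Y = 0.0029514.
η_Y = (∂Q/∂Y)·(Y/Q) = 0.0029514 × (40557/835.457) = 0.14.

0.14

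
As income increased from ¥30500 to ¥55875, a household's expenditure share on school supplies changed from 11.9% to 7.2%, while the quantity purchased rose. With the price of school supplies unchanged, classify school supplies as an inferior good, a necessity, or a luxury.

Quantity rises but the budget share falls as income rises, so 0 < η < 1.

necessity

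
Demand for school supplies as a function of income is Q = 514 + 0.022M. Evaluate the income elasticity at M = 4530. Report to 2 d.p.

At M = 4530: Q = 613.660.
dQ/dM = 0.022.
η = (dQ/dM)·(M/Q) = 0.022 × (4530/613.660) = 0.16.

0.16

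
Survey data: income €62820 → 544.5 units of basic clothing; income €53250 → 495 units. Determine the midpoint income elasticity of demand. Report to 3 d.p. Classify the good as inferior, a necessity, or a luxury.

0.578 (necessity)

ΔQ = 495 − 544.5 = -49.5; midpoint Q̄ = (544.5 + 495)/2 = 519.75.
ΔI = 53250 − 62820 = -9570; midpoint Ī = (62820 + 53250)/2 = 58035.
η = (ΔQ/Q̄) ÷ (ΔI/Ī) = (-49.5/519.75) ÷ (-9570/58035) = 0.578.
0 < η < 1 ⇒ necessity.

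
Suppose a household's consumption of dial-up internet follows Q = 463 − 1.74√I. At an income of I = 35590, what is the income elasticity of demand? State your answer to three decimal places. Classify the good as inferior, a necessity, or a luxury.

At I = 35590: Q = 134.744.
dQ/dI = -1.74/(2√I) = -0.00461164 at this income.
η = (dQ/dI)·(I/Q) = -0.00461164 × (35590/134.744) = -1.218.
Since η < 0, the good is an inferior good.

-1.218 (inferior good)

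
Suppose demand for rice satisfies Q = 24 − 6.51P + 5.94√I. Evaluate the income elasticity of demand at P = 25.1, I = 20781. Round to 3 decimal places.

0.597

At P = 25.1, I = 20781: Q = 716.887.
Holding P constant, ∂Q/∂I = 5.94/(2√I) = 0.0206027.
η_I = (∂Q/∂I)·(I/Q) = 0.0206027 × (20781/716.887) = 0.597.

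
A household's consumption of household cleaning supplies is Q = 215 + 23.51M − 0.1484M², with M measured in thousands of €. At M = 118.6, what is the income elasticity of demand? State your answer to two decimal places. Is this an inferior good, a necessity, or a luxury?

At M = 118.6: Q = 915.8975.
dQ/dM = 23.51 − 0.2968M = -11.69048.
η = (dQ/dM)·(M/Q) = -11.69048 × (118.6/915.8975) = -1.51.
η < 0 ⇒ inferior good.

-1.51 (inferior good)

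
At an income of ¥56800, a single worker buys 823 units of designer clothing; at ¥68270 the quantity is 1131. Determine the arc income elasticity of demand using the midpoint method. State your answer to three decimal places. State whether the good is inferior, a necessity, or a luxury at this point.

1.719 (luxury)

ΔQ = 1131 − 823 = 308; midpoint Q̄ = (823 + 1131)/2 = 977.
ΔI = 68270 − 56800 = 11470; midpoint Ī = (56800 + 68270)/2 = 62535.
η = (ΔQ/Q̄) ÷ (ΔI/Ī) = (308/977) ÷ (11470/62535) = 1.719.
η > 1 ⇒ luxury.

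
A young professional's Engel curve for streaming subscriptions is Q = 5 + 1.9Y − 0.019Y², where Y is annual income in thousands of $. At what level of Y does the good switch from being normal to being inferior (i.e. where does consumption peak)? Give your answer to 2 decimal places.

50.00

dQ/dY = 1.9 − 0.038Y.
The good is inferior where dQ/dY < 0. Setting dQ/dY = 0 gives Y = 1.9 / 0.038 = 50.00.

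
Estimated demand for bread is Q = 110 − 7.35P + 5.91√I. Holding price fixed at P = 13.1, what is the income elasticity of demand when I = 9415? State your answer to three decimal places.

At P = 13.1, I = 9415: Q = 587.168.
Holding P constant, ∂Q/∂I = 5.91/(2√I) = 0.0304542.
η_I = (∂Q/∂I)·(I/Q) = 0.0304542 × (9415/587.168) = 0.488.

0.488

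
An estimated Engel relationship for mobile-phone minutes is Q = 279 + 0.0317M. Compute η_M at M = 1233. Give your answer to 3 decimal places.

At M = 1233: Q = 318.086.
dQ/dM = 0.0317.
η = (dQ/dM)·(M/Q) = 0.0317 × (1233/318.086) = 0.123.

0.123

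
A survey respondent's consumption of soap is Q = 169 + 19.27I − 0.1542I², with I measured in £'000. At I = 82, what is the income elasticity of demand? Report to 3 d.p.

At I = 82: Q = 712.2992.
dQ/dI = 19.27 − 0.3084I = -6.01880.
η = (dQ/dI)·(I/Q) = -6.01880 × (82/712.2992) = -0.693.

-0.693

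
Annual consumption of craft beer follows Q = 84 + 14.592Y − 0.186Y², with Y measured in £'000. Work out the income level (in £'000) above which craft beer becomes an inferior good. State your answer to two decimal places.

dQ/dY = 14.592 − 0.372Y.
The good is inferior where dQ/dY < 0. Setting dQ/dY = 0 gives Y = 14.592 / 0.372 = 39.23.

39.23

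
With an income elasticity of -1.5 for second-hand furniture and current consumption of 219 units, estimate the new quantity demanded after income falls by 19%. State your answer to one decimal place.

%ΔQ ≈ η × %ΔI = -1.5 × (-19%) = 28.5%.
New Q ≈ 219 × (1 + 0.285) = 281.4.

281.4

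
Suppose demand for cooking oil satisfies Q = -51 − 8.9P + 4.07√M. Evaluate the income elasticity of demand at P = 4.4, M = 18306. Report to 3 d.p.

At P = 4.4, M = 18306: Q = 460.510.
Holding P constant, ∂Q/∂M = 4.07/(2√M) = 0.0150407.
η_M = (∂Q/∂M)·(M/Q) = 0.0150407 × (18306/460.510) = 0.598.

0.598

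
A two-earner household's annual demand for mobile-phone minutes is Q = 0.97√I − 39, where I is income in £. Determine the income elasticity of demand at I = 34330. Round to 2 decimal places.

At I = 34330: Q = 140.725.
dQ/dI = 0.97/(2√I) = 0.00261761 at this income.
η = (dQ/dI)·(I/Q) = 0.00261761 × (34330/140.725) = 0.64.

0.64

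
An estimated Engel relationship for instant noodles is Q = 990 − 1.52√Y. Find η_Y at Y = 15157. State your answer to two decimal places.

-0.12

At Y = 15157: Q = 802.867.
dQ/dY = -1.52/(2√Y) = -0.00617315 at this income.
η = (dQ/dY)·(Y/Q) = -0.00617315 × (15157/802.867) = -0.12.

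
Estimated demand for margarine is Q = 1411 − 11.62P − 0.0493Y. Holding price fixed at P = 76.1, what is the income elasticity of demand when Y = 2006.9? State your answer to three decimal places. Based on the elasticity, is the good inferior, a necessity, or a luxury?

-0.231 (inferior good)

At P = 76.1, Y = 2006.9: Q = 427.778.
Holding P constant, ∂Q/∂Y = −0.0493.
η_Y = (∂Q/∂Y)·(Y/Q) = -0.0493 × (2006.9/427.778) = -0.231.
Since η < 0, this is an inferior good.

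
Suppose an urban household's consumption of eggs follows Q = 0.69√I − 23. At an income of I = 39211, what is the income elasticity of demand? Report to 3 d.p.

At I = 39211: Q = 113.632.
dQ/dI = 0.69/(2√I) = 0.00174227 at this income.
η = (dQ/dI)·(I/Q) = 0.00174227 × (39211/113.632) = 0.601.

0.601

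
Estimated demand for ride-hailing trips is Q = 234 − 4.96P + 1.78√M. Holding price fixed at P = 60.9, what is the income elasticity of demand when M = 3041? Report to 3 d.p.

1.631

At P = 60.9, M = 3041: Q = 30.095.
Holding P constant, ∂Q/∂M = 1.78/(2√M) = 0.0161392.
η_M = (∂Q/∂M)·(M/Q) = 0.0161392 × (3041/30.095) = 1.631.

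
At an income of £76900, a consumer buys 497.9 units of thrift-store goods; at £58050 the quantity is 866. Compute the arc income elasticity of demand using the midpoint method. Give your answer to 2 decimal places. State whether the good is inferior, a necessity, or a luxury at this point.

-1.93 (inferior good)

ΔQ = 866 − 497.9 = 368.1; midpoint Q̄ = (497.9 + 866)/2 = 681.95.
ΔI = 58050 − 76900 = -18850; midpoint Ī = (76900 + 58050)/2 = 67475.
η = (ΔQ/Q̄) ÷ (ΔI/Ī) = (368.1/681.95) ÷ (-18850/67475) = -1.93.
η < 0 ⇒ inferior good.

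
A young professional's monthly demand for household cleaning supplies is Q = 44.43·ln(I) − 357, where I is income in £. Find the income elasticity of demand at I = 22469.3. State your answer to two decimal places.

0.50

At I = 22469.3: Q = 88.184.
dQ/dI = 44.43/I = 0.00197736 at this income.
η = (dQ/dI)·(I/Q) = 0.00197736 × (22469.3/88.184) = 0.50.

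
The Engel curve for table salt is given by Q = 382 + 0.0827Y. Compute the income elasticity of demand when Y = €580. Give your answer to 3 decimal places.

0.112

At Y = 580: Q = 429.966.
dQ/dY = 0.0827.
η = (dQ/dY)·(Y/Q) = 0.0827 × (580/429.966) = 0.112.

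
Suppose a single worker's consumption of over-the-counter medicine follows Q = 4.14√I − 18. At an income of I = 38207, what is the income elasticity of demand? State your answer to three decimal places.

0.511

At I = 38207: Q = 791.230.
dQ/dI = 4.14/(2√I) = 0.0105901 at this income.
η = (dQ/dI)·(I/Q) = 0.0105901 × (38207/791.230) = 0.511.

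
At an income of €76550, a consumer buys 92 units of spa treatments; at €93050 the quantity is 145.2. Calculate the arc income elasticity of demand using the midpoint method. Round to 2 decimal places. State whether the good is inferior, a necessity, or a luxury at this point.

2.31 (luxury)

ΔQ = 145.2 − 92 = 53.2; midpoint Q̄ = (92 + 145.2)/2 = 118.6.
ΔI = 93050 − 76550 = 16500; midpoint Ī = (76550 + 93050)/2 = 84800.
η = (ΔQ/Q̄) ÷ (ΔI/Ī) = (53.2/118.6) ÷ (16500/84800) = 2.31.
η > 1 ⇒ luxury.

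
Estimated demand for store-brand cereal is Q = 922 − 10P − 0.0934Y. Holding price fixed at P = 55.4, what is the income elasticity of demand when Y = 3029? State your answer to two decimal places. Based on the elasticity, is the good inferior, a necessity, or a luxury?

-3.32 (inferior good)

At P = 55.4, Y = 3029: Q = 85.091.
Holding P constant, ∂Q/∂Y = −0.0934.
η_Y = (∂Q/∂Y)·(Y/Q) = -0.0934 × (3029/85.091) = -3.32.
Since η < 0, this is an inferior good.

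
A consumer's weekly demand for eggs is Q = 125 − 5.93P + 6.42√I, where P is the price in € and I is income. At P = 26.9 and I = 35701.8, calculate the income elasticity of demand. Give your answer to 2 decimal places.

0.51

At P = 26.9, I = 35701.8: Q = 1178.537.
Holding P constant, ∂Q/∂I = 6.42/(2√I) = 0.0169887.
η_I = (∂Q/∂I)·(I/Q) = 0.0169887 × (35701.8/1178.537) = 0.51.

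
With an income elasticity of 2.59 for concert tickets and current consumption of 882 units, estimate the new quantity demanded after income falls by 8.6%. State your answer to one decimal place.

%ΔQ ≈ η × %ΔI = 2.59 × (-8.6%) = -22.274%.
New Q ≈ 882 × (1 − 0.22274) = 685.5.

685.5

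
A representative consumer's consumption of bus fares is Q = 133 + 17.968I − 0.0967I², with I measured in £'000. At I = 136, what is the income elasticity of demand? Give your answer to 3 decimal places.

-1.438

At I = 136: Q = 788.0848.
dQ/dI = 17.968 − 0.1934I = -8.33440.
η = (dQ/dI)·(I/Q) = -8.33440 × (136/788.0848) = -1.438.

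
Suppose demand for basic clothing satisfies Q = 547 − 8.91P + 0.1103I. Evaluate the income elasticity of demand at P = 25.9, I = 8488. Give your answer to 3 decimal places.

At P = 25.9, I = 8488: Q = 1252.457.
Holding P constant, ∂Q/∂I = 0.1103.
η_I = (∂Q/∂I)·(I/Q) = 0.1103 × (8488/1252.457) = 0.748.

0.748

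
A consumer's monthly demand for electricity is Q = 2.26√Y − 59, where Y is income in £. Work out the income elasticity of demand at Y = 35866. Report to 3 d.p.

0.580

At Y = 35866: Q = 369.006.
dQ/dY = 2.26/(2√Y) = 0.00596674 at this income.
η = (dQ/dY)·(Y/Q) = 0.00596674 × (35866/369.006) = 0.580.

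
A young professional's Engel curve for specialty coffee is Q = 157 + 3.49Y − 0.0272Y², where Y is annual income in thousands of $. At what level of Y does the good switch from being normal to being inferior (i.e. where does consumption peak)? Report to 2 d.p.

64.15

dQ/dY = 3.49 − 0.0544Y.
The good is inferior where dQ/dY < 0. Setting dQ/dY = 0 gives Y = 3.49 / 0.0544 = 64.15.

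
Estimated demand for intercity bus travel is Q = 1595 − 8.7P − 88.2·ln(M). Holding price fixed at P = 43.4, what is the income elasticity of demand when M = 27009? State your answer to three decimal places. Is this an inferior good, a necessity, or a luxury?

At P = 43.4, M = 27009: Q = 317.434.
Holding P constant, ∂Q/∂M = -88.2/M = -0.00326558.
η_M = (∂Q/∂M)·(M/Q) = -0.00326558 × (27009/317.434) = -0.278.
Since η < 0, this is an inferior good.

-0.278 (inferior good)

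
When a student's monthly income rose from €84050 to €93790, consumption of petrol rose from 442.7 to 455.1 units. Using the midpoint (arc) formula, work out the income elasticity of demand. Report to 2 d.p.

ΔQ = 455.1 − 442.7 = 12.4; midpoint Q̄ = (442.7 + 455.1)/2 = 448.9.
ΔI = 93790 − 84050 = 9740; midpoint Ī = (84050 + 93790)/2 = 88920.
η = (ΔQ/Q̄) ÷ (ΔI/Ī) = (12.4/448.9) ÷ (9740/88920) = 0.25.

0.25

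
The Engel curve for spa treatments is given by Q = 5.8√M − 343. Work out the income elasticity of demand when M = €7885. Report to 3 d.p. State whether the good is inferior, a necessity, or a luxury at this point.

1.497 (luxury)

At M = 7885: Q = 172.026.
dQ/dM = 5.8/(2√M) = 0.0326586 at this income.
η = (dQ/dM)·(M/Q) = 0.0326586 × (7885/172.026) = 1.497.
Since η > 1, the good is a luxury.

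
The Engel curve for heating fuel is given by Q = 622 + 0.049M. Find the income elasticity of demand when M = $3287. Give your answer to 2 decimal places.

0.21

At M = 3287: Q = 783.063.
dQ/dM = 0.049.
η = (dQ/dM)·(M/Q) = 0.049 × (3287/783.063) = 0.21.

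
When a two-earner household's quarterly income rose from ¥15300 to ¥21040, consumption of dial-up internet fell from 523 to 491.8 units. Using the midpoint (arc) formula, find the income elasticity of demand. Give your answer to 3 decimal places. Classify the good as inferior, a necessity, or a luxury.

-0.195 (inferior good)

ΔQ = 491.8 − 523 = -31.2; midpoint Q̄ = (523 + 491.8)/2 = 507.4.
ΔI = 21040 − 15300 = 5740; midpoint Ī = (15300 + 21040)/2 = 18170.
η = (ΔQ/Q̄) ÷ (ΔI/Ī) = (-31.2/507.4) ÷ (5740/18170) = -0.195.
η < 0 ⇒ inferior good.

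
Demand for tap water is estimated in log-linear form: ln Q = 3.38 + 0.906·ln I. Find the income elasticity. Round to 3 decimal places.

0.906

In a log-linear demand, the coefficient on ln I is the income elasticity.
So η = 0.906.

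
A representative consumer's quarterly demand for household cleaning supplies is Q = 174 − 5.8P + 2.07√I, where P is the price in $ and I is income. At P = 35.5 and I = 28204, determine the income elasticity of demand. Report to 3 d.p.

At P = 35.5, I = 28204: Q = 315.737.
Holding P constant, ∂Q/∂I = 2.07/(2√I) = 0.0061629.
η_I = (∂Q/∂I)·(I/Q) = 0.0061629 × (28204/315.737) = 0.551.

0.551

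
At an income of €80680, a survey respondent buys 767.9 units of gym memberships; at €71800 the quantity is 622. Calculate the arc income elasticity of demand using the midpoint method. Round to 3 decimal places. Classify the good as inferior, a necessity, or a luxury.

ΔQ = 622 − 767.9 = -145.9; midpoint Q̄ = (767.9 + 622)/2 = 694.95.
ΔI = 71800 − 80680 = -8880; midpoint Ī = (80680 + 71800)/2 = 76240.
η = (ΔQ/Q̄) ÷ (ΔI/Ī) = (-145.9/694.95) ÷ (-8880/76240) = 1.802.
η > 1 ⇒ luxury.

1.802 (luxury)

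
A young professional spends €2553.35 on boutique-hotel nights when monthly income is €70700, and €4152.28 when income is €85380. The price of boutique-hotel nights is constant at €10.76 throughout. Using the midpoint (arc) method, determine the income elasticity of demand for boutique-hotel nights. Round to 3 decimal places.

2.535

With a constant price, Q₁ = 2553.35/10.76 = 237.300 and Q₂ = 4152.28/10.76 = 385.900 (equivalently, work directly with expenditure since P cancels).
Midpoint %ΔQ = (4152.28 − 2553.35)/3352.81 = 0.47689; midpoint %ΔI = (85380 − 70700)/78040 = 0.18811.
η = 0.47689 / 0.18811 = 2.535.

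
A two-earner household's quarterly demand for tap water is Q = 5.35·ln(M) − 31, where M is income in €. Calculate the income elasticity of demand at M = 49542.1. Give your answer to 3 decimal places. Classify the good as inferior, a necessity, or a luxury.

0.199 (necessity)

At M = 49542.1: Q = 26.837.
dQ/dM = 5.35/M = 0.000107989 at this income.
η = (dQ/dM)·(M/Q) = 0.000107989 × (49542.1/26.837) = 0.199.
Since 0 < η < 1, the good is a necessity.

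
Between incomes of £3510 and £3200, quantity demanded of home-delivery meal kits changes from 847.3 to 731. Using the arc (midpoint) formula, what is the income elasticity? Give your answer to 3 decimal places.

1.595

ΔQ = 731 − 847.3 = -116.3; midpoint Q̄ = (847.3 + 731)/2 = 789.15.
ΔI = 3200 − 3510 = -310; midpoint Ī = (3510 + 3200)/2 = 3355.
η = (ΔQ/Q̄) ÷ (ΔI/Ī) = (-116.3/789.15) ÷ (-310/3355) = 1.595.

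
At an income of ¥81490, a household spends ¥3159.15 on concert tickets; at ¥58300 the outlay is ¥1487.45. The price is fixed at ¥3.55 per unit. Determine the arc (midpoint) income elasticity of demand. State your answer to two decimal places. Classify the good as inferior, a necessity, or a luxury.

2.17 (luxury)

With a constant price, Q₁ = 3159.15/3.55 = 889.901 and Q₂ = 1487.45/3.55 = 419.000 (equivalently, work directly with expenditure since P cancels).
Midpoint %ΔQ = (1487.45 − 3159.15)/2323.30 = -0.71954; midpoint %ΔI = (58300 − 81490)/69895 = -0.33178.
η = -0.71954 / -0.33178 = 2.17.
η > 1 ⇒ luxury.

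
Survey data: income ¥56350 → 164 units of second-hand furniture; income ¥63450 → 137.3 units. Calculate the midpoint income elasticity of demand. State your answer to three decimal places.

-1.495

ΔQ = 137.3 − 164 = -26.7; midpoint Q̄ = (164 + 137.3)/2 = 150.65.
ΔI = 63450 − 56350 = 7100; midpoint Ī = (56350 + 63450)/2 = 59900.
η = (ΔQ/Q̄) ÷ (ΔI/Ī) = (-26.7/150.65) ÷ (7100/59900) = -1.495.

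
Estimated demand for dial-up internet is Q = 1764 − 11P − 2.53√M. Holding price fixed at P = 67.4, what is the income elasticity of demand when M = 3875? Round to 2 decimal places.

-0.09

At P = 67.4, M = 3875: Q = 865.109.
Holding P constant, ∂Q/∂M = -2.53/(2√M) = -0.0203214.
η_M = (∂Q/∂M)·(M/Q) = -0.0203214 × (3875/865.109) = -0.09.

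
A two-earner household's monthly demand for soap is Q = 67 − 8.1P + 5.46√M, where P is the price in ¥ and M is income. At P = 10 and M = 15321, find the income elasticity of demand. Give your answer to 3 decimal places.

At P = 10, M = 15321: Q = 661.828.
Holding P constant, ∂Q/∂M = 5.46/(2√M) = 0.0220556.
η_M = (∂Q/∂M)·(M/Q) = 0.0220556 × (15321/661.828) = 0.511.

0.511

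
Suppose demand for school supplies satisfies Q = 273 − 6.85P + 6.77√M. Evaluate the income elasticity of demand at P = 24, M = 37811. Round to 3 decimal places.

0.462

At P = 24, M = 37811: Q = 1425.030.
Holding P constant, ∂Q/∂M = 6.77/(2√M) = 0.017408.
η_M = (∂Q/∂M)·(M/Q) = 0.017408 × (37811/1425.030) = 0.462.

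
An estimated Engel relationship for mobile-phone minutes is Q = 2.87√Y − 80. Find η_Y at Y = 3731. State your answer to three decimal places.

0.920

At Y = 3731: Q = 95.305.
dQ/dY = 2.87/(2√Y) = 0.023493 at this income.
η = (dQ/dY)·(Y/Q) = 0.023493 × (3731/95.305) = 0.920.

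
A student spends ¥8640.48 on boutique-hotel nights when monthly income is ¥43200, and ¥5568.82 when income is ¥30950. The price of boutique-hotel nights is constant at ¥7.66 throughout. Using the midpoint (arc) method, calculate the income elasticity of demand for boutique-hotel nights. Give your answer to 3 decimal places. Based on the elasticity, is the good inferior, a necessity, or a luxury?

1.309 (luxury)

With a constant price, Q₁ = 8640.48/7.66 = 1128.000 and Q₂ = 5568.82/7.66 = 727.000 (equivalently, work directly with expenditure since P cancels).
Midpoint %ΔQ = (5568.82 − 8640.48)/7104.65 = -0.43235; midpoint %ΔI = (30950 − 43200)/37075 = -0.33041.
η = -0.43235 / -0.33041 = 1.309.
η > 1 ⇒ luxury.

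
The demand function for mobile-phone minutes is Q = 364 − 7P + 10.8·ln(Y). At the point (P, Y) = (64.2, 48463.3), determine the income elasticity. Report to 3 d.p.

At P = 64.2, Y = 48463.3: Q = 31.116.
Holding P constant, ∂Q/∂Y = 10.8/Y = 0.000222849.
η_Y = (∂Q/∂Y)·(Y/Q) = 0.000222849 × (48463.3/31.116) = 0.347.

0.347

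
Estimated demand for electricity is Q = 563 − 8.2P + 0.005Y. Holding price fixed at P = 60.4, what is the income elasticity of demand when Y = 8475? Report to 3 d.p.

0.385

At P = 60.4, Y = 8475: Q = 110.095.
Holding P constant, ∂Q/∂Y = 0.005.
η_Y = (∂Q/∂Y)·(Y/Q) = 0.005 × (8475/110.095) = 0.385.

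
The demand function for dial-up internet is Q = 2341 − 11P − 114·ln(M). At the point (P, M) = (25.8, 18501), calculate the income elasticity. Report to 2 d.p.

-0.12

At P = 25.8, M = 18501: Q = 937.084.
Holding P constant, ∂Q/∂M = -114/M = -0.00616183.
η_M = (∂Q/∂M)·(M/Q) = -0.00616183 × (18501/937.084) = -0.12.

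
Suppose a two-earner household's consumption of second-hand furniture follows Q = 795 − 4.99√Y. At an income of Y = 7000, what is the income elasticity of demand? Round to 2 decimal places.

At Y = 7000: Q = 377.507.
dQ/dY = -4.99/(2√Y) = -0.029821 at this income.
η = (dQ/dY)·(Y/Q) = -0.029821 × (7000/377.507) = -0.55.

-0.55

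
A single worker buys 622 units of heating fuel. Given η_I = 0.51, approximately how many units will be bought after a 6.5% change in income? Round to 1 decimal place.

%ΔQ ≈ η × %ΔI = 0.51 × 6.5% = 3.315%.
New Q ≈ 622 × (1 + 0.03315) = 642.6.

642.6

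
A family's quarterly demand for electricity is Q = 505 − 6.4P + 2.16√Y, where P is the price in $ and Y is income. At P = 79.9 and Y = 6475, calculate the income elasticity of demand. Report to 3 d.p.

At P = 79.9, Y = 6475: Q = 167.450.
Holding P constant, ∂Q/∂Y = 2.16/(2√Y) = 0.0134216.
η_Y = (∂Q/∂Y)·(Y/Q) = 0.0134216 × (6475/167.450) = 0.519.

0.519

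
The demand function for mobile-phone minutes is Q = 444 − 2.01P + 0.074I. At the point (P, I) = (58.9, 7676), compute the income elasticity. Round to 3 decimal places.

At P = 58.9, I = 7676: Q = 893.635.
Holding P constant, ∂Q/∂I = 0.074.
η_I = (∂Q/∂I)·(I/Q) = 0.074 × (7676/893.635) = 0.636.

0.636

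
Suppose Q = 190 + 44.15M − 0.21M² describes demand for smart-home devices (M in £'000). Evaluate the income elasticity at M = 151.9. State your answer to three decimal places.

-1.455

At M = 151.9: Q = 2050.9269.
dQ/dM = 44.15 − 0.42M = -19.64800.
η = (dQ/dM)·(M/Q) = -19.64800 × (151.9/2050.9269) = -1.455.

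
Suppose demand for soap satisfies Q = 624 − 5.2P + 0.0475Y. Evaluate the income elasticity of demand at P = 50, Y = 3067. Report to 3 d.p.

0.286

At P = 50, Y = 3067: Q = 509.683.
Holding P constant, ∂Q/∂Y = 0.0475.
η_Y = (∂Q/∂Y)·(Y/Q) = 0.0475 × (3067/509.683) = 0.286.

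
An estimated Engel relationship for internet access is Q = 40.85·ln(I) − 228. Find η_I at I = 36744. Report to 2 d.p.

At I = 36744: Q = 201.404.
dQ/dI = 40.85/I = 0.00111175 at this income.
η = (dQ/dI)·(I/Q) = 0.00111175 × (36744/201.404) = 0.20.

0.20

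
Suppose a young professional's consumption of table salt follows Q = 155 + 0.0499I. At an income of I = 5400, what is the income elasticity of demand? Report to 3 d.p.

At I = 5400: Q = 424.460.
dQ/dI = 0.0499.
η = (dQ/dI)·(I/Q) = 0.0499 × (5400/424.460) = 0.635.

0.635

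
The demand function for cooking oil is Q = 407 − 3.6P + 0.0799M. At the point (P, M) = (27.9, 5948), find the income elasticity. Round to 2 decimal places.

0.61

At P = 27.9, M = 5948: Q = 781.805.
Holding P constant, ∂Q/∂M = 0.0799.
η_M = (∂Q/∂M)·(M/Q) = 0.0799 × (5948/781.805) = 0.61.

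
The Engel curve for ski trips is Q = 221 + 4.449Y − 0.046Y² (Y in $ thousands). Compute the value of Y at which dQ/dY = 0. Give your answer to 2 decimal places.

dQ/dY = 4.449 − 0.092Y.
The good is inferior where dQ/dY < 0. Setting dQ/dY = 0 gives Y = 4.449 / 0.092 = 48.36.

48.36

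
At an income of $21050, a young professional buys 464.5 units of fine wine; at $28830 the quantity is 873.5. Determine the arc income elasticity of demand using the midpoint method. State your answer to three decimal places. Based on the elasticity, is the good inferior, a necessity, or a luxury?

1.960 (luxury)

ΔQ = 873.5 − 464.5 = 409; midpoint Q̄ = (464.5 + 873.5)/2 = 669.
ΔI = 28830 − 21050 = 7780; midpoint Ī = (21050 + 28830)/2 = 24940.
η = (ΔQ/Q̄) ÷ (ΔI/Ī) = (409/669) ÷ (7780/24940) = 1.960.
η > 1 ⇒ luxury.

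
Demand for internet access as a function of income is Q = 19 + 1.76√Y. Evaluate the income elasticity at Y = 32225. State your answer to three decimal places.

0.472

At Y = 32225: Q = 334.943.
dQ/dY = 1.76/(2√Y) = 0.00490215 at this income.
η = (dQ/dY)·(Y/Q) = 0.00490215 × (32225/334.943) = 0.472.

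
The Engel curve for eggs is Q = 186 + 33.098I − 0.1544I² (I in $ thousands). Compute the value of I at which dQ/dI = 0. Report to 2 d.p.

dQ/dI = 33.098 − 0.3088I.
The good is inferior where dQ/dI < 0. Setting dQ/dI = 0 gives I = 33.098 / 0.3088 = 107.18.

107.18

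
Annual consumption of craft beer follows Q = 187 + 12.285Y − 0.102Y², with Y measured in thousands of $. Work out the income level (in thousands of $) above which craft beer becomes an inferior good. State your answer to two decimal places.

dQ/dY = 12.285 − 0.204Y.
The good is inferior where dQ/dY < 0. Setting dQ/dY = 0 gives Y = 12.285 / 0.204 = 60.22.

60.22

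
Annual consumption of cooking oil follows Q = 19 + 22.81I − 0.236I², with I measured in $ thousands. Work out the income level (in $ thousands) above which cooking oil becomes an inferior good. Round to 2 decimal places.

48.33

dQ/dI = 22.81 − 0.472I.
The good is inferior where dQ/dI < 0. Setting dQ/dI = 0 gives I = 22.81 / 0.472 = 48.33.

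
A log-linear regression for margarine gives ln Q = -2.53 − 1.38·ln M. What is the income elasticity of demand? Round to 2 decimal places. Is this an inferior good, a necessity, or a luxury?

In a log-linear demand, the coefficient on ln M is the income elasticity.
So η = -1.38.
η < 0 ⇒ inferior good.

-1.38 (inferior good)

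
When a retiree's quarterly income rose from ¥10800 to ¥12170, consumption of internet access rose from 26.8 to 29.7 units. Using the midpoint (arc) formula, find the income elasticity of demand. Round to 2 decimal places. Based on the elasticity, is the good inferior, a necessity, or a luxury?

ΔQ = 29.7 − 26.8 = 2.9; midpoint Q̄ = (26.8 + 29.7)/2 = 28.25.
ΔI = 12170 − 10800 = 1370; midpoint Ī = (10800 + 12170)/2 = 11485.
η = (ΔQ/Q̄) ÷ (ΔI/Ī) = (2.9/28.25) ÷ (1370/11485) = 0.86.
0 < η < 1 ⇒ necessity.

0.86 (necessity)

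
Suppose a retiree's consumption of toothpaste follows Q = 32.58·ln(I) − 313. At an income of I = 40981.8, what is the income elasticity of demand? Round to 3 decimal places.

0.986

At I = 40981.8: Q = 33.028.
dQ/dI = 32.58/I = 0.000794987 at this income.
η = (dQ/dI)·(I/Q) = 0.000794987 × (40981.8/33.028) = 0.986.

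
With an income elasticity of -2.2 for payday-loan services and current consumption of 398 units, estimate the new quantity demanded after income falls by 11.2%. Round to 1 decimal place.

%ΔQ ≈ η × %ΔI = -2.2 × (-11.2%) = 24.64%.
New Q ≈ 398 × (1 + 0.2464) = 496.1.

496.1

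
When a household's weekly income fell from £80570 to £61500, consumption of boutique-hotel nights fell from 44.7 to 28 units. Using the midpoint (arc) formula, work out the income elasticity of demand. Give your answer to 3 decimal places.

1.711

ΔQ = 28 − 44.7 = -16.7; midpoint Q̄ = (44.7 + 28)/2 = 36.35.
ΔI = 61500 − 80570 = -19070; midpoint Ī = (80570 + 61500)/2 = 71035.
η = (ΔQ/Q̄) ÷ (ΔI/Ī) = (-16.7/36.35) ÷ (-19070/71035) = 1.711.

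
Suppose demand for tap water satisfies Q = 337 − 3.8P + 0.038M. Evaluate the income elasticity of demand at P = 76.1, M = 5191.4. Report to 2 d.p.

At P = 76.1, M = 5191.4: Q = 245.093.
Holding P constant, ∂Q/∂M = 0.038.
η_M = (∂Q/∂M)·(M/Q) = 0.038 × (5191.4/245.093) = 0.80.

0.80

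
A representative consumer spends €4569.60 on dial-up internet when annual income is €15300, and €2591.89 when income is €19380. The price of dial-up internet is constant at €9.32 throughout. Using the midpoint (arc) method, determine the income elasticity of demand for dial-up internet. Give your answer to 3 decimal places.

-2.347

With a constant price, Q₁ = 4569.60/9.32 = 490.300 and Q₂ = 2591.89/9.32 = 278.100 (equivalently, work directly with expenditure since P cancels).
Midpoint %ΔQ = (2591.89 − 4569.60)/3580.75 = -0.55232; midpoint %ΔI = (19380 − 15300)/17340 = 0.23529.
η = -0.55232 / 0.23529 = -2.347.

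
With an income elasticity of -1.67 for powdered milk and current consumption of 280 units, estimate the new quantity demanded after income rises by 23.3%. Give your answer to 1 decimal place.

%ΔQ ≈ η × %ΔI = -1.67 × 23.3% = -38.911%.
New Q ≈ 280 × (1 − 0.38911) = 171.0.

171.0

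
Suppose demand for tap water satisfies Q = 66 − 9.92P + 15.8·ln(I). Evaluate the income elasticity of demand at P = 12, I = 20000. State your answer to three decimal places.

0.153

At P = 12, I = 20000: Q = 103.435.
Holding P constant, ∂Q/∂I = 15.8/I = 0.00079.
η_I = (∂Q/∂I)·(I/Q) = 0.00079 × (20000/103.435) = 0.153.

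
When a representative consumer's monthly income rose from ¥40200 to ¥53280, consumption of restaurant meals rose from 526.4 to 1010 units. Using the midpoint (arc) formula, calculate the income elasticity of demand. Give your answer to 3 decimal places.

2.250

ΔQ = 1010 − 526.4 = 483.6; midpoint Q̄ = (526.4 + 1010)/2 = 768.2.
ΔI = 53280 − 40200 = 13080; midpoint Ī = (40200 + 53280)/2 = 46740.
η = (ΔQ/Q̄) ÷ (ΔI/Ī) = (483.6/768.2) ÷ (13080/46740) = 2.250.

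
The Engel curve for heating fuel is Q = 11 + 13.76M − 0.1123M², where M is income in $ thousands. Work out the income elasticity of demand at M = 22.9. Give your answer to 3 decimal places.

At M = 22.9: Q = 267.2128.
dQ/dM = 13.76 − 0.2246M = 8.61666.
η = (dQ/dM)·(M/Q) = 8.61666 × (22.9/267.2128) = 0.738.

0.738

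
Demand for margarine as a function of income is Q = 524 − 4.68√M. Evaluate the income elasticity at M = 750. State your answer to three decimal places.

-0.162

At M = 750: Q = 395.833.
dQ/dM = -4.68/(2√M) = -0.0854447 at this income.
η = (dQ/dM)·(M/Q) = -0.0854447 × (750/395.833) = -0.162.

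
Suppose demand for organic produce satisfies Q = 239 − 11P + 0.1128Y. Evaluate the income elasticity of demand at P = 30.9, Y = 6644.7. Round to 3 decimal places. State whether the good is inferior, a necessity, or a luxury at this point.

1.156 (luxury)

At P = 30.9, Y = 6644.7: Q = 648.622.
Holding P constant, ∂Q/∂Y = 0.1128.
η_Y = (∂Q/∂Y)·(Y/Q) = 0.1128 × (6644.7/648.622) = 1.156.
Since η > 1, this is a luxury.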